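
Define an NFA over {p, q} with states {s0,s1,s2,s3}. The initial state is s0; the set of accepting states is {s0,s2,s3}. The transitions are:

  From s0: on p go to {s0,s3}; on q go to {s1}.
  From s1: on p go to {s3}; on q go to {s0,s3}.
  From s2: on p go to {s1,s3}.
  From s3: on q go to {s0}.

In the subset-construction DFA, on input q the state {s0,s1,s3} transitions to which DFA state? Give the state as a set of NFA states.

δ(s0,q) = {s1}; δ(s1,q) = {s0,s3}; δ(s3,q) = {s0}.
Union: {s0,s1,s3}.

{s0,s1,s3}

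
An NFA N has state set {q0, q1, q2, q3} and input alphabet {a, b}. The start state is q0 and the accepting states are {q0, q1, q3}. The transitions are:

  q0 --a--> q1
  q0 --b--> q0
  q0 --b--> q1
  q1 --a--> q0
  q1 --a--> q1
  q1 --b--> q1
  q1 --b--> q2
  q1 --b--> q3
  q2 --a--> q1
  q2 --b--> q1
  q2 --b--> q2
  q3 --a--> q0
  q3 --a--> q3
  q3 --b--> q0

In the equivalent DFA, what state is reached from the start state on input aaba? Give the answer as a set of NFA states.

{q0, q1, q3}

Start: {q0}.
δ(q0,a) = {q1}.
Union: {q1}.
After a: {q1}.
δ(q1,a) = {q0, q1}.
Union: {q0, q1}.
After a: {q0, q1}.
δ(q0,b) = {q0, q1}; δ(q1,b) = {q1, q2, q3}.
Union: {q0, q1, q2, q3}.
After b: {q0, q1, q2, q3}.
δ(q0,a) = {q1}; δ(q1,a) = {q0, q1}; δ(q2,a) = {q1}; δ(q3,a) = {q0, q3}.
Union: {q0, q1, q3}.
After a: {q0, q1, q3}.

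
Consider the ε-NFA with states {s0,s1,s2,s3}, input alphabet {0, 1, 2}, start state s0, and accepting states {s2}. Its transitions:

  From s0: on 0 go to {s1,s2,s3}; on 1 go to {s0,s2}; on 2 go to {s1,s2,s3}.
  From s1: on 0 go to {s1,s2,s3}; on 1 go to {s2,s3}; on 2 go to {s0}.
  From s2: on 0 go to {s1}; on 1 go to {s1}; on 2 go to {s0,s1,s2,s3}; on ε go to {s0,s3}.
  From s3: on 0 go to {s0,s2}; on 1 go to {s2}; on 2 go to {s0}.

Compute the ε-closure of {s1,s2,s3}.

Begin with {s1,s2,s3}.
s2 →ε {s0,s3}; add s0.
ε-closure = {s0,s1,s2,s3}.

{s0,s1,s2,s3}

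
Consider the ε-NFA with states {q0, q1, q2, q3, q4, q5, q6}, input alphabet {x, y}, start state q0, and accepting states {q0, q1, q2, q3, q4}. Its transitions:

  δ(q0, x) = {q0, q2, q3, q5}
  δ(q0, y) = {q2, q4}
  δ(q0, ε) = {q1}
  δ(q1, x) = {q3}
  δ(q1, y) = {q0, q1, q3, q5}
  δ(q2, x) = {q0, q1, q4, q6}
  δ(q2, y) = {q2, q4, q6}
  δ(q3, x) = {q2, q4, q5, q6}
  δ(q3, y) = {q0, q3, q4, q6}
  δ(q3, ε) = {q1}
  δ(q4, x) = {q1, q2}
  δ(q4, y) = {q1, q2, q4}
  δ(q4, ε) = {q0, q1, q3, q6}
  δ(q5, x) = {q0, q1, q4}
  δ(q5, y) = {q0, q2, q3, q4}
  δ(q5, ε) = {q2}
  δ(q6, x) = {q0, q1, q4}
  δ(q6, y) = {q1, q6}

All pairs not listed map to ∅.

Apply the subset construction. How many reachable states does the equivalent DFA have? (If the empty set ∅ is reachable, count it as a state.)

3

Start state of the DFA: {q0, q1} (ε-closure of the NFA start).
{q0, q1} --x--> {q0, q1, q2, q3, q5}  [new]
{q0, q1} --y--> {q0, q1, q2, q3, q4, q5, q6}  [new]
{q0, q1, q2, q3, q5} --x--> {q0, q1, q2, q3, q4, q5, q6}  [seen]
{q0, q1, q2, q3, q5} --y--> {q0, q1, q2, q3, q4, q5, q6}  [seen]
{q0, q1, q2, q3, q4, q5, q6} --x--> {q0, q1, q2, q3, q4, q5, q6}  [seen]
{q0, q1, q2, q3, q4, q5, q6} --y--> {q0, q1, q2, q3, q4, q5, q6}  [seen]
Reachable DFA states: {q0, q1}, {q0, q1, q2, q3, q5}, {q0, q1, q2, q3, q4, q5, q6}.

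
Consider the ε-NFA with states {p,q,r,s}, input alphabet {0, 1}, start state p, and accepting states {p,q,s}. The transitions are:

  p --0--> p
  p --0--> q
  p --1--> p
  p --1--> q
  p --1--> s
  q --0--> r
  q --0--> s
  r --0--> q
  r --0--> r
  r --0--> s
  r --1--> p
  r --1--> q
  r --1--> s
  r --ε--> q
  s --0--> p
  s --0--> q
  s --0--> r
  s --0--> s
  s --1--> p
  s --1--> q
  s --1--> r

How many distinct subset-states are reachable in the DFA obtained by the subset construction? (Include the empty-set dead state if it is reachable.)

4

Start state of the DFA: {p} (ε-closure of the NFA start).
{p} --0--> {p,q}  [new]
{p} --1--> {p,q,s}  [new]
{p,q} --0--> {p,q,r,s}  [new]
{p,q} --1--> {p,q,s}  [seen]
{p,q,s} --0--> {p,q,r,s}  [seen]
{p,q,s} --1--> {p,q,r,s}  [seen]
{p,q,r,s} --0--> {p,q,r,s}  [seen]
{p,q,r,s} --1--> {p,q,r,s}  [seen]
Reachable DFA states: {p}, {p,q}, {p,q,s}, {p,q,r,s}.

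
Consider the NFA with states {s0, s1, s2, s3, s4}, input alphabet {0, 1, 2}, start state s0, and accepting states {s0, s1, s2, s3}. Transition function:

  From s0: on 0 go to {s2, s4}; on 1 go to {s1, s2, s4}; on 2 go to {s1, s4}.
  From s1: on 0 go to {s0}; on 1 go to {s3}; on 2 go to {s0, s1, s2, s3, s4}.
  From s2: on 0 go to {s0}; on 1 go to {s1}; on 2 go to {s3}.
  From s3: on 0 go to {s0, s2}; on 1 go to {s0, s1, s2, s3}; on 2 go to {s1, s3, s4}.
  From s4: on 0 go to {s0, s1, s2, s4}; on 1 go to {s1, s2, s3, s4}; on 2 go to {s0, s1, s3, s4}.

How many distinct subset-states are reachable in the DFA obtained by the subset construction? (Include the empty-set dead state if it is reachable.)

Start state of the DFA: {s0}.
{s0} --0--> {s2, s4}  [new]
{s0} --1--> {s1, s2, s4}  [new]
{s0} --2--> {s1, s4}  [new]
{s2, s4} --0--> {s0, s1, s2, s4}  [new]
{s2, s4} --1--> {s1, s2, s3, s4}  [new]
{s2, s4} --2--> {s0, s1, s3, s4}  [new]
{s1, s2, s4} --0--> {s0, s1, s2, s4}  [seen]
{s1, s2, s4} --1--> {s1, s2, s3, s4}  [seen]
{s1, s2, s4} --2--> {s0, s1, s2, s3, s4}  [new]
{s1, s4} --0--> {s0, s1, s2, s4}  [seen]
{s1, s4} --1--> {s1, s2, s3, s4}  [seen]
{s1, s4} --2--> {s0, s1, s2, s3, s4}  [seen]
{s0, s1, s2, s4} --0--> {s0, s1, s2, s4}  [seen]
{s0, s1, s2, s4} --1--> {s1, s2, s3, s4}  [seen]
{s0, s1, s2, s4} --2--> {s0, s1, s2, s3, s4}  [seen]
{s1, s2, s3, s4} --0--> {s0, s1, s2, s4}  [seen]
{s1, s2, s3, s4} --1--> {s0, s1, s2, s3, s4}  [seen]
{s1, s2, s3, s4} --2--> {s0, s1, s2, s3, s4}  [seen]
{s0, s1, s3, s4} --0--> {s0, s1, s2, s4}  [seen]
{s0, s1, s3, s4} --1--> {s0, s1, s2, s3, s4}  [seen]
{s0, s1, s3, s4} --2--> {s0, s1, s2, s3, s4}  [seen]
{s0, s1, s2, s3, s4} --0--> {s0, s1, s2, s4}  [seen]
{s0, s1, s2, s3, s4} --1--> {s0, s1, s2, s3, s4}  [seen]
{s0, s1, s2, s3, s4} --2--> {s0, s1, s2, s3, s4}  [seen]
Reachable DFA states: {s0}, {s2, s4}, {s1, s2, s4}, {s1, s4}, {s0, s1, s2, s4}, {s1, s2, s3, s4}, {s0, s1, s3, s4}, {s0, s1, s2, s3, s4}.

8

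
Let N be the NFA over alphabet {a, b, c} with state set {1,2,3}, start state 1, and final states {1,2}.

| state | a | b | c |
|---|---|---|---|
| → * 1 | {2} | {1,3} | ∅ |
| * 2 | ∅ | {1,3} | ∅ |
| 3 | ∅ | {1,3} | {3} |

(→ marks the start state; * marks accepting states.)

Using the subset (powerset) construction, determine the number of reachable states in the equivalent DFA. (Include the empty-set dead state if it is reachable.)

5

Start state of the DFA: {1}.
{1} --a--> {2}  [new]
{1} --b--> {1,3}  [new]
{1} --c--> ∅  [new]
{2} --a--> ∅  [seen]
{2} --b--> {1,3}  [seen]
{2} --c--> ∅  [seen]
{1,3} --a--> {2}  [seen]
{1,3} --b--> {1,3}  [seen]
{1,3} --c--> {3}  [new]
∅ --a--> ∅  [seen]
∅ --b--> ∅  [seen]
∅ --c--> ∅  [seen]
{3} --a--> ∅  [seen]
{3} --b--> {1,3}  [seen]
{3} --c--> {3}  [seen]
Reachable DFA states: {1}, {2}, {1,3}, ∅, {3}.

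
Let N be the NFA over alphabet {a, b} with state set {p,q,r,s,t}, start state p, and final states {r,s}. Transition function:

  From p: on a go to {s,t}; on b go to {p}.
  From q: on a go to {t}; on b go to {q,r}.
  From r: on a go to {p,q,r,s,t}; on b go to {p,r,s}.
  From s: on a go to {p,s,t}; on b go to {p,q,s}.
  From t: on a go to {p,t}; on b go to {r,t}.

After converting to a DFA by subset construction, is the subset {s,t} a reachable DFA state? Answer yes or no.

Start state of the DFA: {p}.
{p} --a--> {s,t}  [new]
{p} --b--> {p}  [seen]
{s,t} --a--> {p,s,t}  [new]
{s,t} --b--> {p,q,r,s,t}  [new]
{p,s,t} --a--> {p,s,t}  [seen]
{p,s,t} --b--> {p,q,r,s,t}  [seen]
{p,q,r,s,t} --a--> {p,q,r,s,t}  [seen]
{p,q,r,s,t} --b--> {p,q,r,s,t}  [seen]
Reachable DFA states: {p}, {s,t}, {p,s,t}, {p,q,r,s,t}.
{s,t} is among them.

yes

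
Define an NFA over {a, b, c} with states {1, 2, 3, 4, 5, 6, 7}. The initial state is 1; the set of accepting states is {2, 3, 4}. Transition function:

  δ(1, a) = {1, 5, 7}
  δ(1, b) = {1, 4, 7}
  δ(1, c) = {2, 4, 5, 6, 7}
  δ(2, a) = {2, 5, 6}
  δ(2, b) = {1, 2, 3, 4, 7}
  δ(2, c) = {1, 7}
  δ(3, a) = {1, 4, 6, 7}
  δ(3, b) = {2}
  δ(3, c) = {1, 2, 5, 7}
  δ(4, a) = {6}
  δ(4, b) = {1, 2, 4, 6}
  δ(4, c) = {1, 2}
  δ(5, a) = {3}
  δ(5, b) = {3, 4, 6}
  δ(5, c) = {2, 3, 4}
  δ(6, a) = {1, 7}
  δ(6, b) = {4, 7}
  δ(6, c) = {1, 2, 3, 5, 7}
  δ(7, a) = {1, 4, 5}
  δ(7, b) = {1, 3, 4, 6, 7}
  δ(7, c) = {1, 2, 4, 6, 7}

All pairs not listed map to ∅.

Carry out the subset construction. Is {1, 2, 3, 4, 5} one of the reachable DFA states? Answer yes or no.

no

Start state of the DFA: {1}.
{1} --a--> {1, 5, 7}  [new]
{1} --b--> {1, 4, 7}  [new]
{1} --c--> {2, 4, 5, 6, 7}  [new]
{1, 5, 7} --a--> {1, 3, 4, 5, 7}  [new]
{1, 5, 7} --b--> {1, 3, 4, 6, 7}  [new]
{1, 5, 7} --c--> {1, 2, 3, 4, 5, 6, 7}  [new]
{1, 4, 7} --a--> {1, 4, 5, 6, 7}  [new]
{1, 4, 7} --b--> {1, 2, 3, 4, 6, 7}  [new]
{1, 4, 7} --c--> {1, 2, 4, 5, 6, 7}  [new]
{2, 4, 5, 6, 7} --a--> {1, 2, 3, 4, 5, 6, 7}  [seen]
{2, 4, 5, 6, 7} --b--> {1, 2, 3, 4, 6, 7}  [seen]
{2, 4, 5, 6, 7} --c--> {1, 2, 3, 4, 5, 6, 7}  [seen]
{1, 3, 4, 5, 7} --a--> {1, 3, 4, 5, 6, 7}  [new]
{1, 3, 4, 5, 7} --b--> {1, 2, 3, 4, 6, 7}  [seen]
{1, 3, 4, 5, 7} --c--> {1, 2, 3, 4, 5, 6, 7}  [seen]
{1, 3, 4, 6, 7} --a--> {1, 4, 5, 6, 7}  [seen]
{1, 3, 4, 6, 7} --b--> {1, 2, 3, 4, 6, 7}  [seen]
{1, 3, 4, 6, 7} --c--> {1, 2, 3, 4, 5, 6, 7}  [seen]
{1, 2, 3, 4, 5, 6, 7} --a--> {1, 2, 3, 4, 5, 6, 7}  [seen]
{1, 2, 3, 4, 5, 6, 7} --b--> {1, 2, 3, 4, 6, 7}  [seen]
{1, 2, 3, 4, 5, 6, 7} --c--> {1, 2, 3, 4, 5, 6, 7}  [seen]
{1, 4, 5, 6, 7} --a--> {1, 3, 4, 5, 6, 7}  [seen]
{1, 4, 5, 6, 7} --b--> {1, 2, 3, 4, 6, 7}  [seen]
{1, 4, 5, 6, 7} --c--> {1, 2, 3, 4, 5, 6, 7}  [seen]
{1, 2, 3, 4, 6, 7} --a--> {1, 2, 4, 5, 6, 7}  [seen]
{1, 2, 3, 4, 6, 7} --b--> {1, 2, 3, 4, 6, 7}  [seen]
{1, 2, 3, 4, 6, 7} --c--> {1, 2, 3, 4, 5, 6, 7}  [seen]
{1, 2, 4, 5, 6, 7} --a--> {1, 2, 3, 4, 5, 6, 7}  [seen]
{1, 2, 4, 5, 6, 7} --b--> {1, 2, 3, 4, 6, 7}  [seen]
{1, 2, 4, 5, 6, 7} --c--> {1, 2, 3, 4, 5, 6, 7}  [seen]
{1, 3, 4, 5, 6, 7} --a--> {1, 3, 4, 5, 6, 7}  [seen]
{1, 3, 4, 5, 6, 7} --b--> {1, 2, 3, 4, 6, 7}  [seen]
{1, 3, 4, 5, 6, 7} --c--> {1, 2, 3, 4, 5, 6, 7}  [seen]
Reachable DFA states: {1}, {1, 5, 7}, {1, 4, 7}, {2, 4, 5, 6, 7}, {1, 3, 4, 5, 7}, {1, 3, 4, 6, 7}, {1, 2, 3, 4, 5, 6, 7}, {1, 4, 5, 6, 7}, {1, 2, 3, 4, 6, 7}, {1, 2, 4, 5, 6, 7}, {1, 3, 4, 5, 6, 7}.
{1, 2, 3, 4, 5} is not among them.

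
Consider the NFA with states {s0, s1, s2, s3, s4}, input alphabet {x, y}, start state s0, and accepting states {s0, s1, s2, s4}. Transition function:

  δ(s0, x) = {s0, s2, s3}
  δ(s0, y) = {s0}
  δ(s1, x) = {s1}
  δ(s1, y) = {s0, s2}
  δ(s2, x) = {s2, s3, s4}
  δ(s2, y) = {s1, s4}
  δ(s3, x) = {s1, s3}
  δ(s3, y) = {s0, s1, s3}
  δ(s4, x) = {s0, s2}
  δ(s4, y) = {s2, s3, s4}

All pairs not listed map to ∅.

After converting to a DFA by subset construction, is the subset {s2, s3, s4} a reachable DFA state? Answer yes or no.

no

Start state of the DFA: {s0}.
{s0} --x--> {s0, s2, s3}  [new]
{s0} --y--> {s0}  [seen]
{s0, s2, s3} --x--> {s0, s1, s2, s3, s4}  [new]
{s0, s2, s3} --y--> {s0, s1, s3, s4}  [new]
{s0, s1, s2, s3, s4} --x--> {s0, s1, s2, s3, s4}  [seen]
{s0, s1, s2, s3, s4} --y--> {s0, s1, s2, s3, s4}  [seen]
{s0, s1, s3, s4} --x--> {s0, s1, s2, s3}  [new]
{s0, s1, s3, s4} --y--> {s0, s1, s2, s3, s4}  [seen]
{s0, s1, s2, s3} --x--> {s0, s1, s2, s3, s4}  [seen]
{s0, s1, s2, s3} --y--> {s0, s1, s2, s3, s4}  [seen]
Reachable DFA states: {s0}, {s0, s2, s3}, {s0, s1, s2, s3, s4}, {s0, s1, s3, s4}, {s0, s1, s2, s3}.
{s2, s3, s4} is not among them.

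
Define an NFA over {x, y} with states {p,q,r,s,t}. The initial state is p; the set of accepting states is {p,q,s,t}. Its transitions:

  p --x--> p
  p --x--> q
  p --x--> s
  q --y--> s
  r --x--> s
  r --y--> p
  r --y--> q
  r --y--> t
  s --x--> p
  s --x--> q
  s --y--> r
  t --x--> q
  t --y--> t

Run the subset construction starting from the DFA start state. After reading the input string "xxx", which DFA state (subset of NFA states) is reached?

Start: {p}.
δ(p,x) = {p,q,s}.
Union: {p,q,s}.
After x: {p,q,s}.
δ(p,x) = {p,q,s}; δ(q,x) = ∅; δ(s,x) = {p,q}.
Union: {p,q,s}.
After x: {p,q,s}.
δ(p,x) = {p,q,s}; δ(q,x) = ∅; δ(s,x) = {p,q}.
Union: {p,q,s}.
After x: {p,q,s}.

{p,q,s}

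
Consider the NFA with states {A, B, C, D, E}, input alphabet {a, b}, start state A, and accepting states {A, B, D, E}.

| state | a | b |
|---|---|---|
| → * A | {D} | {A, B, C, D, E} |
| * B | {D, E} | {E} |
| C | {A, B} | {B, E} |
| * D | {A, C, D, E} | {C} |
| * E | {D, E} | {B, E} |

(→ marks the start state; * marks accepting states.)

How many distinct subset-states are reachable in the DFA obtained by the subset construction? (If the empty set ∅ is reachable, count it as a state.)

Start state of the DFA: {A}.
{A} --a--> {D}  [new]
{A} --b--> {A, B, C, D, E}  [new]
{D} --a--> {A, C, D, E}  [new]
{D} --b--> {C}  [new]
{A, B, C, D, E} --a--> {A, B, C, D, E}  [seen]
{A, B, C, D, E} --b--> {A, B, C, D, E}  [seen]
{A, C, D, E} --a--> {A, B, C, D, E}  [seen]
{A, C, D, E} --b--> {A, B, C, D, E}  [seen]
{C} --a--> {A, B}  [new]
{C} --b--> {B, E}  [new]
{A, B} --a--> {D, E}  [new]
{A, B} --b--> {A, B, C, D, E}  [seen]
{B, E} --a--> {D, E}  [seen]
{B, E} --b--> {B, E}  [seen]
{D, E} --a--> {A, C, D, E}  [seen]
{D, E} --b--> {B, C, E}  [new]
{B, C, E} --a--> {A, B, D, E}  [new]
{B, C, E} --b--> {B, E}  [seen]
{A, B, D, E} --a--> {A, C, D, E}  [seen]
{A, B, D, E} --b--> {A, B, C, D, E}  [seen]
Reachable DFA states: {A}, {D}, {A, B, C, D, E}, {A, C, D, E}, {C}, {A, B}, {B, E}, {D, E}, {B, C, E}, {A, B, D, E}.

10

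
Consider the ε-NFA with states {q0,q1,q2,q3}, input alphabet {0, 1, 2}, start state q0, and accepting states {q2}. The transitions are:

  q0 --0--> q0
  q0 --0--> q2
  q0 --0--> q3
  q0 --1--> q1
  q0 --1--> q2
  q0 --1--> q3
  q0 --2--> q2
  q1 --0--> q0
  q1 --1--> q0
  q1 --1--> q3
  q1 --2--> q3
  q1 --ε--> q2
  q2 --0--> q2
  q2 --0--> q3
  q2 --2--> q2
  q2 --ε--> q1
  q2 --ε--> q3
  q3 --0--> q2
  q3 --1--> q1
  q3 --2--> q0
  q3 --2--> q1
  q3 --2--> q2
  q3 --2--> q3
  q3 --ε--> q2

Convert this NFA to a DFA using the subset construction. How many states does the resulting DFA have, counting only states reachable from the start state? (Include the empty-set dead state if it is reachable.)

3

Start state of the DFA: {q0} (ε-closure of the NFA start).
{q0} --0--> {q0,q1,q2,q3}  [new]
{q0} --1--> {q1,q2,q3}  [new]
{q0} --2--> {q1,q2,q3}  [seen]
{q0,q1,q2,q3} --0--> {q0,q1,q2,q3}  [seen]
{q0,q1,q2,q3} --1--> {q0,q1,q2,q3}  [seen]
{q0,q1,q2,q3} --2--> {q0,q1,q2,q3}  [seen]
{q1,q2,q3} --0--> {q0,q1,q2,q3}  [seen]
{q1,q2,q3} --1--> {q0,q1,q2,q3}  [seen]
{q1,q2,q3} --2--> {q0,q1,q2,q3}  [seen]
Reachable DFA states: {q0}, {q0,q1,q2,q3}, {q1,q2,q3}.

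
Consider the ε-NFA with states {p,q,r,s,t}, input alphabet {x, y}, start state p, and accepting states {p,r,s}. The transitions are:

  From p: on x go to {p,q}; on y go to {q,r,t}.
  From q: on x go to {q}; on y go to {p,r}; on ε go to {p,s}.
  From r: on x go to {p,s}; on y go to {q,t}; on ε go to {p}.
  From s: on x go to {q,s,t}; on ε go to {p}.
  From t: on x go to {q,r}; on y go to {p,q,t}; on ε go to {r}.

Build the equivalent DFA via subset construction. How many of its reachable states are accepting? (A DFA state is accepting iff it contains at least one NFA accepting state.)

Start state of the DFA: {p} (ε-closure of the NFA start).
{p} --x--> {p,q,s}  [new]
{p} --y--> {p,q,r,s,t}  [new]
{p,q,s} --x--> {p,q,r,s,t}  [seen]
{p,q,s} --y--> {p,q,r,s,t}  [seen]
{p,q,r,s,t} --x--> {p,q,r,s,t}  [seen]
{p,q,r,s,t} --y--> {p,q,r,s,t}  [seen]
Reachable DFA states: {p}, {p,q,s}, {p,q,r,s,t}.
Accepting DFA states (contain an NFA accepting state): {p}, {p,q,s}, {p,q,r,s,t}.

3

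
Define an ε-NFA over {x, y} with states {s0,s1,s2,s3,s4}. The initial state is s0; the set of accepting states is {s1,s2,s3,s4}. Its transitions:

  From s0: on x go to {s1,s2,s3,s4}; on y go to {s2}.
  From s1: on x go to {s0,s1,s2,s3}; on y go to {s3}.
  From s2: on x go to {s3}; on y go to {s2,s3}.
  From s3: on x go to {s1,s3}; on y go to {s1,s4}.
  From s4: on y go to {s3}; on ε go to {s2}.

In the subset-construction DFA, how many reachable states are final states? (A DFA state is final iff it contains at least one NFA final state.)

8

Start state of the DFA: {s0} (ε-closure of the NFA start).
{s0} --x--> {s1,s2,s3,s4}  [new]
{s0} --y--> {s2}  [new]
{s1,s2,s3,s4} --x--> {s0,s1,s2,s3}  [new]
{s1,s2,s3,s4} --y--> {s1,s2,s3,s4}  [seen]
{s2} --x--> {s3}  [new]
{s2} --y--> {s2,s3}  [new]
{s0,s1,s2,s3} --x--> {s0,s1,s2,s3,s4}  [new]
{s0,s1,s2,s3} --y--> {s1,s2,s3,s4}  [seen]
{s3} --x--> {s1,s3}  [new]
{s3} --y--> {s1,s2,s4}  [new]
{s2,s3} --x--> {s1,s3}  [seen]
{s2,s3} --y--> {s1,s2,s3,s4}  [seen]
{s0,s1,s2,s3,s4} --x--> {s0,s1,s2,s3,s4}  [seen]
{s0,s1,s2,s3,s4} --y--> {s1,s2,s3,s4}  [seen]
{s1,s3} --x--> {s0,s1,s2,s3}  [seen]
{s1,s3} --y--> {s1,s2,s3,s4}  [seen]
{s1,s2,s4} --x--> {s0,s1,s2,s3}  [seen]
{s1,s2,s4} --y--> {s2,s3}  [seen]
Reachable DFA states: {s0}, {s1,s2,s3,s4}, {s2}, {s0,s1,s2,s3}, {s3}, {s2,s3}, {s0,s1,s2,s3,s4}, {s1,s3}, {s1,s2,s4}.
Accepting DFA states (contain an NFA accepting state): {s1,s2,s3,s4}, {s2}, {s0,s1,s2,s3}, {s3}, {s2,s3}, {s0,s1,s2,s3,s4}, {s1,s3}, {s1,s2,s4}.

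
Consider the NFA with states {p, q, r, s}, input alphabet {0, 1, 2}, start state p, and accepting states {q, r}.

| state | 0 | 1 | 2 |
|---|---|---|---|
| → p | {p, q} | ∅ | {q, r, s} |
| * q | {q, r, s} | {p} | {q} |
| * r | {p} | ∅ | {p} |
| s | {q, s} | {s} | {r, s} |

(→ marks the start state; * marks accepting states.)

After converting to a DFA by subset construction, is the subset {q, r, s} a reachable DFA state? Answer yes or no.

Start state of the DFA: {p}.
{p} --0--> {p, q}  [new]
{p} --1--> ∅  [new]
{p} --2--> {q, r, s}  [new]
{p, q} --0--> {p, q, r, s}  [new]
{p, q} --1--> {p}  [seen]
{p, q} --2--> {q, r, s}  [seen]
∅ --0--> ∅  [seen]
∅ --1--> ∅  [seen]
∅ --2--> ∅  [seen]
{q, r, s} --0--> {p, q, r, s}  [seen]
{q, r, s} --1--> {p, s}  [new]
{q, r, s} --2--> {p, q, r, s}  [seen]
{p, q, r, s} --0--> {p, q, r, s}  [seen]
{p, q, r, s} --1--> {p, s}  [seen]
{p, q, r, s} --2--> {p, q, r, s}  [seen]
{p, s} --0--> {p, q, s}  [new]
{p, s} --1--> {s}  [new]
{p, s} --2--> {q, r, s}  [seen]
{p, q, s} --0--> {p, q, r, s}  [seen]
{p, q, s} --1--> {p, s}  [seen]
{p, q, s} --2--> {q, r, s}  [seen]
{s} --0--> {q, s}  [new]
{s} --1--> {s}  [seen]
{s} --2--> {r, s}  [new]
{q, s} --0--> {q, r, s}  [seen]
{q, s} --1--> {p, s}  [seen]
{q, s} --2--> {q, r, s}  [seen]
{r, s} --0--> {p, q, s}  [seen]
{r, s} --1--> {s}  [seen]
{r, s} --2--> {p, r, s}  [new]
{p, r, s} --0--> {p, q, s}  [seen]
{p, r, s} --1--> {s}  [seen]
{p, r, s} --2--> {p, q, r, s}  [seen]
Reachable DFA states: {p}, {p, q}, ∅, {q, r, s}, {p, q, r, s}, {p, s}, {p, q, s}, {s}, {q, s}, {r, s}, {p, r, s}.
{q, r, s} is among them.

yes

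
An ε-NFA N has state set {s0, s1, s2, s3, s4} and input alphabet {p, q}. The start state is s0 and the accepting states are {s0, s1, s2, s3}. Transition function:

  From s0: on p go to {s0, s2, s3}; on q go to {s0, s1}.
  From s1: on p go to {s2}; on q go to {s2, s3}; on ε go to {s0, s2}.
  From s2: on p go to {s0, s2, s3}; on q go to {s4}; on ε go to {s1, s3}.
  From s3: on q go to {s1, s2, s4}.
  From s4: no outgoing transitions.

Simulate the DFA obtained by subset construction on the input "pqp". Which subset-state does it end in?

{s0, s1, s2, s3}

Start: {s0}.
δ(s0,p) = {s0, s2, s3}.
Union: {s0, s2, s3}.
ε-closure gives {s0, s1, s2, s3}.
After p: {s0, s1, s2, s3}.
δ(s0,q) = {s0, s1}; δ(s1,q) = {s2, s3}; δ(s2,q) = {s4}; δ(s3,q) = {s1, s2, s4}.
Union: {s0, s1, s2, s3, s4}.
After q: {s0, s1, s2, s3, s4}.
δ(s0,p) = {s0, s2, s3}; δ(s1,p) = {s2}; δ(s2,p) = {s0, s2, s3}; δ(s3,p) = ∅; δ(s4,p) = ∅.
Union: {s0, s2, s3}.
ε-closure gives {s0, s1, s2, s3}.
After p: {s0, s1, s2, s3}.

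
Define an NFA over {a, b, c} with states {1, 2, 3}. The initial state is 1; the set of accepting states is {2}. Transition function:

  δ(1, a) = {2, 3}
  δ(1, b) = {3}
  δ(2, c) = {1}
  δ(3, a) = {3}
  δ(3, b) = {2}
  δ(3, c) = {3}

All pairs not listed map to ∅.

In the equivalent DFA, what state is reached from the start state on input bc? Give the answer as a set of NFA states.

{3}

Start: {1}.
δ(1,b) = {3}.
Union: {3}.
After b: {3}.
δ(3,c) = {3}.
Union: {3}.
After c: {3}.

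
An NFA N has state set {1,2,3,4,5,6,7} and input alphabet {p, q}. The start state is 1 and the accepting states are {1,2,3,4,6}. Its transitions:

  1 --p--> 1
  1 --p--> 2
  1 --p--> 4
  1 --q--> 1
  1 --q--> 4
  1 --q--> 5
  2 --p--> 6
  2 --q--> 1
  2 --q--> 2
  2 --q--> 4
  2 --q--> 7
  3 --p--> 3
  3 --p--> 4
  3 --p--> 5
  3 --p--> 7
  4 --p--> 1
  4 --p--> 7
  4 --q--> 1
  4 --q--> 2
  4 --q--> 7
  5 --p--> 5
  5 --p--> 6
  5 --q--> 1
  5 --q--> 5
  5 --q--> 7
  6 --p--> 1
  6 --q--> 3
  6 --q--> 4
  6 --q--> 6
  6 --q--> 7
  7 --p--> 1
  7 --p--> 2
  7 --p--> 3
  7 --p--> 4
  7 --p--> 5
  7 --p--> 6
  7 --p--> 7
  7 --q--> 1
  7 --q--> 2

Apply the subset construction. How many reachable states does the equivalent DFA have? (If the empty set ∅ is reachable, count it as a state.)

7

Start state of the DFA: {1}.
{1} --p--> {1,2,4}  [new]
{1} --q--> {1,4,5}  [new]
{1,2,4} --p--> {1,2,4,6,7}  [new]
{1,2,4} --q--> {1,2,4,5,7}  [new]
{1,4,5} --p--> {1,2,4,5,6,7}  [new]
{1,4,5} --q--> {1,2,4,5,7}  [seen]
{1,2,4,6,7} --p--> {1,2,3,4,5,6,7}  [new]
{1,2,4,6,7} --q--> {1,2,3,4,5,6,7}  [seen]
{1,2,4,5,7} --p--> {1,2,3,4,5,6,7}  [seen]
{1,2,4,5,7} --q--> {1,2,4,5,7}  [seen]
{1,2,4,5,6,7} --p--> {1,2,3,4,5,6,7}  [seen]
{1,2,4,5,6,7} --q--> {1,2,3,4,5,6,7}  [seen]
{1,2,3,4,5,6,7} --p--> {1,2,3,4,5,6,7}  [seen]
{1,2,3,4,5,6,7} --q--> {1,2,3,4,5,6,7}  [seen]
Reachable DFA states: {1}, {1,2,4}, {1,4,5}, {1,2,4,6,7}, {1,2,4,5,7}, {1,2,4,5,6,7}, {1,2,3,4,5,6,7}.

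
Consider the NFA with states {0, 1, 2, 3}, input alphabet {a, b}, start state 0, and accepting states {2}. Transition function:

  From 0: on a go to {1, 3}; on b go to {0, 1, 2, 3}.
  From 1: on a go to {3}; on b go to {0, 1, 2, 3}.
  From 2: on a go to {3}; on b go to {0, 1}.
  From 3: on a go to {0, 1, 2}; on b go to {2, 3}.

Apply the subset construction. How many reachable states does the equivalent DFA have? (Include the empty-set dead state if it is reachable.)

Start state of the DFA: {0}.
{0} --a--> {1, 3}  [new]
{0} --b--> {0, 1, 2, 3}  [new]
{1, 3} --a--> {0, 1, 2, 3}  [seen]
{1, 3} --b--> {0, 1, 2, 3}  [seen]
{0, 1, 2, 3} --a--> {0, 1, 2, 3}  [seen]
{0, 1, 2, 3} --b--> {0, 1, 2, 3}  [seen]
Reachable DFA states: {0}, {1, 3}, {0, 1, 2, 3}.

3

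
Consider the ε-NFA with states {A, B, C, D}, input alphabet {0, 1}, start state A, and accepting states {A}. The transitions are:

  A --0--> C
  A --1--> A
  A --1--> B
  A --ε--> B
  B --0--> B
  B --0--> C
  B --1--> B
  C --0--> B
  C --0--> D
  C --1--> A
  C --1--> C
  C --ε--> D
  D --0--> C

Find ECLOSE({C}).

Begin with {C}.
C →ε {D}; add D.
ε-closure = {C, D}.

{C, D}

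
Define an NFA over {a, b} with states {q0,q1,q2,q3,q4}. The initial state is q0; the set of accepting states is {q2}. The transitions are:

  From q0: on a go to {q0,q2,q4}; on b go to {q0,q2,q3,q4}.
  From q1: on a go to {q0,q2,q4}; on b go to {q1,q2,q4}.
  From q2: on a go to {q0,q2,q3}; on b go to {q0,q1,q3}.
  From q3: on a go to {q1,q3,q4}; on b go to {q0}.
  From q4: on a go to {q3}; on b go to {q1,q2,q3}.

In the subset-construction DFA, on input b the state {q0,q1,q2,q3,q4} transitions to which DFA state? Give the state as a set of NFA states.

{q0,q1,q2,q3,q4}

δ(q0,b) = {q0,q2,q3,q4}; δ(q1,b) = {q1,q2,q4}; δ(q2,b) = {q0,q1,q3}; δ(q3,b) = {q0}; δ(q4,b) = {q1,q2,q3}.
Union: {q0,q1,q2,q3,q4}.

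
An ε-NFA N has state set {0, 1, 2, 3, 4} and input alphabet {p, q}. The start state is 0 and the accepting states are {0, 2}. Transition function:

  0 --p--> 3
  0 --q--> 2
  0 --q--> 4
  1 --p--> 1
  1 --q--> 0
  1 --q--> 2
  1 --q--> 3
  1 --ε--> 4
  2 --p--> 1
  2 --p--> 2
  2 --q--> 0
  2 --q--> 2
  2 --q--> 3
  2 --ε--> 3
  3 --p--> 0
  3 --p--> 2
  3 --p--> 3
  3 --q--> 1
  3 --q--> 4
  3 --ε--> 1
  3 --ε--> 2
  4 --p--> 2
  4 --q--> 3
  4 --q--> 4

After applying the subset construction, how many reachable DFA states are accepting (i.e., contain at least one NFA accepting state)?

3

Start state of the DFA: {0} (ε-closure of the NFA start).
{0} --p--> {1, 2, 3, 4}  [new]
{0} --q--> {1, 2, 3, 4}  [seen]
{1, 2, 3, 4} --p--> {0, 1, 2, 3, 4}  [new]
{1, 2, 3, 4} --q--> {0, 1, 2, 3, 4}  [seen]
{0, 1, 2, 3, 4} --p--> {0, 1, 2, 3, 4}  [seen]
{0, 1, 2, 3, 4} --q--> {0, 1, 2, 3, 4}  [seen]
Reachable DFA states: {0}, {1, 2, 3, 4}, {0, 1, 2, 3, 4}.
Accepting DFA states (contain an NFA accepting state): {0}, {1, 2, 3, 4}, {0, 1, 2, 3, 4}.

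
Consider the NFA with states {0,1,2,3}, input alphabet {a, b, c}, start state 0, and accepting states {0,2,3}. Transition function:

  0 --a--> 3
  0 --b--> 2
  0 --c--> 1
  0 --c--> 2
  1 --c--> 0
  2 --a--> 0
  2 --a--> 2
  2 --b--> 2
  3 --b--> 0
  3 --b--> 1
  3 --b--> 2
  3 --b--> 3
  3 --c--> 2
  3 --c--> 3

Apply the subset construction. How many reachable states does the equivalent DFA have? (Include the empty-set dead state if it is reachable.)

Start state of the DFA: {0}.
{0} --a--> {3}  [new]
{0} --b--> {2}  [new]
{0} --c--> {1,2}  [new]
{3} --a--> ∅  [new]
{3} --b--> {0,1,2,3}  [new]
{3} --c--> {2,3}  [new]
{2} --a--> {0,2}  [new]
{2} --b--> {2}  [seen]
{2} --c--> ∅  [seen]
{1,2} --a--> {0,2}  [seen]
{1,2} --b--> {2}  [seen]
{1,2} --c--> {0}  [seen]
∅ --a--> ∅  [seen]
∅ --b--> ∅  [seen]
∅ --c--> ∅  [seen]
{0,1,2,3} --a--> {0,2,3}  [new]
{0,1,2,3} --b--> {0,1,2,3}  [seen]
{0,1,2,3} --c--> {0,1,2,3}  [seen]
{2,3} --a--> {0,2}  [seen]
{2,3} --b--> {0,1,2,3}  [seen]
{2,3} --c--> {2,3}  [seen]
{0,2} --a--> {0,2,3}  [seen]
{0,2} --b--> {2}  [seen]
{0,2} --c--> {1,2}  [seen]
{0,2,3} --a--> {0,2,3}  [seen]
{0,2,3} --b--> {0,1,2,3}  [seen]
{0,2,3} --c--> {1,2,3}  [new]
{1,2,3} --a--> {0,2}  [seen]
{1,2,3} --b--> {0,1,2,3}  [seen]
{1,2,3} --c--> {0,2,3}  [seen]
Reachable DFA states: {0}, {3}, {2}, {1,2}, ∅, {0,1,2,3}, {2,3}, {0,2}, {0,2,3}, {1,2,3}.

10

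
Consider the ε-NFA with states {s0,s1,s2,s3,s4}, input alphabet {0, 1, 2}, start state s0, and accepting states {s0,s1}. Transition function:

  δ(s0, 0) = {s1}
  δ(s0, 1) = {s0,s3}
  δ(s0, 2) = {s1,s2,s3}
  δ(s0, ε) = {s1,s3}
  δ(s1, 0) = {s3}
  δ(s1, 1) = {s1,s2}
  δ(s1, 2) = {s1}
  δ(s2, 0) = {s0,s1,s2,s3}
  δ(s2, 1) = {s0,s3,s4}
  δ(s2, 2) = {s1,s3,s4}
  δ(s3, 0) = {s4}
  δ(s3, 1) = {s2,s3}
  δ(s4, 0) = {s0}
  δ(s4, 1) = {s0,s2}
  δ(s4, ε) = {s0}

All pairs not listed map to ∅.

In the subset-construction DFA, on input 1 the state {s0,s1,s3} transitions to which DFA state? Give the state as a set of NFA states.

{s0,s1,s2,s3}

δ(s0,1) = {s0,s3}; δ(s1,1) = {s1,s2}; δ(s3,1) = {s2,s3}.
Union: {s0,s1,s2,s3}.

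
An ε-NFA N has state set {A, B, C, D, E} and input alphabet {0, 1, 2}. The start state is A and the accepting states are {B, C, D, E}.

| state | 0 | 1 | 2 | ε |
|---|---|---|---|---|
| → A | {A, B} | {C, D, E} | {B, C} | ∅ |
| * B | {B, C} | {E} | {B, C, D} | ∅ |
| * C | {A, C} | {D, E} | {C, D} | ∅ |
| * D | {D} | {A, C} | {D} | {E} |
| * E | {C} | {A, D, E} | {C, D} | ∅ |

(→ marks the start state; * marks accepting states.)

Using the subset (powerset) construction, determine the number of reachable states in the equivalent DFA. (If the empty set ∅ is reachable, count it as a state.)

9

Start state of the DFA: {A} (ε-closure of the NFA start).
{A} --0--> {A, B}  [new]
{A} --1--> {C, D, E}  [new]
{A} --2--> {B, C}  [new]
{A, B} --0--> {A, B, C}  [new]
{A, B} --1--> {C, D, E}  [seen]
{A, B} --2--> {B, C, D, E}  [new]
{C, D, E} --0--> {A, C, D, E}  [new]
{C, D, E} --1--> {A, C, D, E}  [seen]
{C, D, E} --2--> {C, D, E}  [seen]
{B, C} --0--> {A, B, C}  [seen]
{B, C} --1--> {D, E}  [new]
{B, C} --2--> {B, C, D, E}  [seen]
{A, B, C} --0--> {A, B, C}  [seen]
{A, B, C} --1--> {C, D, E}  [seen]
{A, B, C} --2--> {B, C, D, E}  [seen]
{B, C, D, E} --0--> {A, B, C, D, E}  [new]
{B, C, D, E} --1--> {A, C, D, E}  [seen]
{B, C, D, E} --2--> {B, C, D, E}  [seen]
{A, C, D, E} --0--> {A, B, C, D, E}  [seen]
{A, C, D, E} --1--> {A, C, D, E}  [seen]
{A, C, D, E} --2--> {B, C, D, E}  [seen]
{D, E} --0--> {C, D, E}  [seen]
{D, E} --1--> {A, C, D, E}  [seen]
{D, E} --2--> {C, D, E}  [seen]
{A, B, C, D, E} --0--> {A, B, C, D, E}  [seen]
{A, B, C, D, E} --1--> {A, C, D, E}  [seen]
{A, B, C, D, E} --2--> {B, C, D, E}  [seen]
Reachable DFA states: {A}, {A, B}, {C, D, E}, {B, C}, {A, B, C}, {B, C, D, E}, {A, C, D, E}, {D, E}, {A, B, C, D, E}.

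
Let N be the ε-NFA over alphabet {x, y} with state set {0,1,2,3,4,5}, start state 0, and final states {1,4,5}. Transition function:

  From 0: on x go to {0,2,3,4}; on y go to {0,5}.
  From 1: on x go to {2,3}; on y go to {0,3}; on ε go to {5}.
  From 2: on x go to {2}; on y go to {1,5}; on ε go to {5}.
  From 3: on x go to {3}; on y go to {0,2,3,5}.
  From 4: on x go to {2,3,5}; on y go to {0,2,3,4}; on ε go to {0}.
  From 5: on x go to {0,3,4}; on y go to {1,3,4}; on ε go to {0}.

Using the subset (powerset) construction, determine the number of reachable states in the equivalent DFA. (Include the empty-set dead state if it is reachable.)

Start state of the DFA: {0} (ε-closure of the NFA start).
{0} --x--> {0,2,3,4,5}  [new]
{0} --y--> {0,5}  [new]
{0,2,3,4,5} --x--> {0,2,3,4,5}  [seen]
{0,2,3,4,5} --y--> {0,1,2,3,4,5}  [new]
{0,5} --x--> {0,2,3,4,5}  [seen]
{0,5} --y--> {0,1,3,4,5}  [new]
{0,1,2,3,4,5} --x--> {0,2,3,4,5}  [seen]
{0,1,2,3,4,5} --y--> {0,1,2,3,4,5}  [seen]
{0,1,3,4,5} --x--> {0,2,3,4,5}  [seen]
{0,1,3,4,5} --y--> {0,1,2,3,4,5}  [seen]
Reachable DFA states: {0}, {0,2,3,4,5}, {0,5}, {0,1,2,3,4,5}, {0,1,3,4,5}.

5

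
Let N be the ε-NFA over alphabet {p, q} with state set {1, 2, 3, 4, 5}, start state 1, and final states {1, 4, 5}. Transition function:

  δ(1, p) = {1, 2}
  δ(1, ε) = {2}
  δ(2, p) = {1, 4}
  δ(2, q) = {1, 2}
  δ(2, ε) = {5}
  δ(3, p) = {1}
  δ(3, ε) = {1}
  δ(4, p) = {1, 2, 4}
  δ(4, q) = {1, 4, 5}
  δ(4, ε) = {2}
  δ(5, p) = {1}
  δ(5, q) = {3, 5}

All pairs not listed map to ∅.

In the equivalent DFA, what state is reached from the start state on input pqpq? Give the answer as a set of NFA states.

{1, 2, 3, 4, 5}

Start: {1, 2, 5}.
δ(1,p) = {1, 2}; δ(2,p) = {1, 4}; δ(5,p) = {1}.
Union: {1, 2, 4}.
ε-closure gives {1, 2, 4, 5}.
After p: {1, 2, 4, 5}.
δ(1,q) = ∅; δ(2,q) = {1, 2}; δ(4,q) = {1, 4, 5}; δ(5,q) = {3, 5}.
Union: {1, 2, 3, 4, 5}.
After q: {1, 2, 3, 4, 5}.
δ(1,p) = {1, 2}; δ(2,p) = {1, 4}; δ(3,p) = {1}; δ(4,p) = {1, 2, 4}; δ(5,p) = {1}.
Union: {1, 2, 4}.
ε-closure gives {1, 2, 4, 5}.
After p: {1, 2, 4, 5}.
δ(1,q) = ∅; δ(2,q) = {1, 2}; δ(4,q) = {1, 4, 5}; δ(5,q) = {3, 5}.
Union: {1, 2, 3, 4, 5}.
After q: {1, 2, 3, 4, 5}.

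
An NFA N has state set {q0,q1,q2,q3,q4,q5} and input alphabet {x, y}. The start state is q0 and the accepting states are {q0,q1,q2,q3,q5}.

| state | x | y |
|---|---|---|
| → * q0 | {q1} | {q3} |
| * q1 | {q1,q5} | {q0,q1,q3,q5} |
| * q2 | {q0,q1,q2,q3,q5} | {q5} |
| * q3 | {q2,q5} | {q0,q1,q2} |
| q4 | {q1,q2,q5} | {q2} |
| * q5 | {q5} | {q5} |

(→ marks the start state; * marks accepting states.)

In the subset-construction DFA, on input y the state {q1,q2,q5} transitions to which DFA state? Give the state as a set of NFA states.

{q0,q1,q3,q5}

δ(q1,y) = {q0,q1,q3,q5}; δ(q2,y) = {q5}; δ(q5,y) = {q5}.
Union: {q0,q1,q3,q5}.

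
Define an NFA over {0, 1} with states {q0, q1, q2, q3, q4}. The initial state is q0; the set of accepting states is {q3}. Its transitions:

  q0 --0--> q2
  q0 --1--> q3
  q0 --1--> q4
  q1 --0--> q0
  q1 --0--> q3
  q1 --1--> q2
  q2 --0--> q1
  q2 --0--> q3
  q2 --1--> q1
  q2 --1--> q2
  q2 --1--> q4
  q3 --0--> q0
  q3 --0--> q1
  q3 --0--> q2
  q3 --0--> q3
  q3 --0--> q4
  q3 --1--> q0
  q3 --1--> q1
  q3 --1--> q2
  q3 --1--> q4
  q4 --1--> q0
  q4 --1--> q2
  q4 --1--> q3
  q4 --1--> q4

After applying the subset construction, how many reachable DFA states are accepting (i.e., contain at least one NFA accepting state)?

5

Start state of the DFA: {q0}.
{q0} --0--> {q2}  [new]
{q0} --1--> {q3, q4}  [new]
{q2} --0--> {q1, q3}  [new]
{q2} --1--> {q1, q2, q4}  [new]
{q3, q4} --0--> {q0, q1, q2, q3, q4}  [new]
{q3, q4} --1--> {q0, q1, q2, q3, q4}  [seen]
{q1, q3} --0--> {q0, q1, q2, q3, q4}  [seen]
{q1, q3} --1--> {q0, q1, q2, q4}  [new]
{q1, q2, q4} --0--> {q0, q1, q3}  [new]
{q1, q2, q4} --1--> {q0, q1, q2, q3, q4}  [seen]
{q0, q1, q2, q3, q4} --0--> {q0, q1, q2, q3, q4}  [seen]
{q0, q1, q2, q3, q4} --1--> {q0, q1, q2, q3, q4}  [seen]
{q0, q1, q2, q4} --0--> {q0, q1, q2, q3}  [new]
{q0, q1, q2, q4} --1--> {q0, q1, q2, q3, q4}  [seen]
{q0, q1, q3} --0--> {q0, q1, q2, q3, q4}  [seen]
{q0, q1, q3} --1--> {q0, q1, q2, q3, q4}  [seen]
{q0, q1, q2, q3} --0--> {q0, q1, q2, q3, q4}  [seen]
{q0, q1, q2, q3} --1--> {q0, q1, q2, q3, q4}  [seen]
Reachable DFA states: {q0}, {q2}, {q3, q4}, {q1, q3}, {q1, q2, q4}, {q0, q1, q2, q3, q4}, {q0, q1, q2, q4}, {q0, q1, q3}, {q0, q1, q2, q3}.
Accepting DFA states (contain an NFA accepting state): {q3, q4}, {q1, q3}, {q0, q1, q2, q3, q4}, {q0, q1, q3}, {q0, q1, q2, q3}.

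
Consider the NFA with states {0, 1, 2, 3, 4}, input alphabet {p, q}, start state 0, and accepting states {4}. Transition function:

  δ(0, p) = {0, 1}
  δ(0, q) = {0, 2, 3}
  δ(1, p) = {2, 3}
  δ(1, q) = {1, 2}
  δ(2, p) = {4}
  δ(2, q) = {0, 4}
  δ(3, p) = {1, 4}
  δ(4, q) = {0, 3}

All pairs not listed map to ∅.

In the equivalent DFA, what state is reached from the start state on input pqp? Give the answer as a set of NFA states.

{0, 1, 2, 3, 4}

Start: {0}.
δ(0,p) = {0, 1}.
Union: {0, 1}.
After p: {0, 1}.
δ(0,q) = {0, 2, 3}; δ(1,q) = {1, 2}.
Union: {0, 1, 2, 3}.
After q: {0, 1, 2, 3}.
δ(0,p) = {0, 1}; δ(1,p) = {2, 3}; δ(2,p) = {4}; δ(3,p) = {1, 4}.
Union: {0, 1, 2, 3, 4}.
After p: {0, 1, 2, 3, 4}.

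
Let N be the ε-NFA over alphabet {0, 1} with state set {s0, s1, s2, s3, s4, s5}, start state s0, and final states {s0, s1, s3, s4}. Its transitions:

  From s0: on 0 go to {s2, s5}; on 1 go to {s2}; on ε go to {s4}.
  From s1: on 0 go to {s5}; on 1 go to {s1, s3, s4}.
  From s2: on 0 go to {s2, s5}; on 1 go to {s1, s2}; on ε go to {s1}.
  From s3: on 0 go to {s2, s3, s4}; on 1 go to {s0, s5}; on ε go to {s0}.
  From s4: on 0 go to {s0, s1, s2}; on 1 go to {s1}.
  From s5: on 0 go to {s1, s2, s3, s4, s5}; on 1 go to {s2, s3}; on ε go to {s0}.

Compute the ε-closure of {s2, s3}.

Begin with {s2, s3}.
s2 →ε {s1}; add s1.
s3 →ε {s0}; add s0.
s0 →ε {s4}; add s4.
ε-closure = {s0, s1, s2, s3, s4}.

{s0, s1, s2, s3, s4}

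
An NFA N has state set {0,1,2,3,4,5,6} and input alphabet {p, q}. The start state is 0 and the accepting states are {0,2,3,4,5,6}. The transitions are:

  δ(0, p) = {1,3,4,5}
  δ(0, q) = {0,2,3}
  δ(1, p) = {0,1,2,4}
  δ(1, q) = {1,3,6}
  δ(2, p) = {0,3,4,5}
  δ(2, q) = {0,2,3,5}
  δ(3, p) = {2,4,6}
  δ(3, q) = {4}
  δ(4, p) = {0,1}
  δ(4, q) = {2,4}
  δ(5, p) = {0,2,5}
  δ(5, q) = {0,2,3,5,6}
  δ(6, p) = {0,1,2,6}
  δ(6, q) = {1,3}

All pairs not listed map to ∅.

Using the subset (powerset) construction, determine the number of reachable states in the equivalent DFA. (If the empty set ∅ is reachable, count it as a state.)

7

Start state of the DFA: {0}.
{0} --p--> {1,3,4,5}  [new]
{0} --q--> {0,2,3}  [new]
{1,3,4,5} --p--> {0,1,2,4,5,6}  [new]
{1,3,4,5} --q--> {0,1,2,3,4,5,6}  [new]
{0,2,3} --p--> {0,1,2,3,4,5,6}  [seen]
{0,2,3} --q--> {0,2,3,4,5}  [new]
{0,1,2,4,5,6} --p--> {0,1,2,3,4,5,6}  [seen]
{0,1,2,4,5,6} --q--> {0,1,2,3,4,5,6}  [seen]
{0,1,2,3,4,5,6} --p--> {0,1,2,3,4,5,6}  [seen]
{0,1,2,3,4,5,6} --q--> {0,1,2,3,4,5,6}  [seen]
{0,2,3,4,5} --p--> {0,1,2,3,4,5,6}  [seen]
{0,2,3,4,5} --q--> {0,2,3,4,5,6}  [new]
{0,2,3,4,5,6} --p--> {0,1,2,3,4,5,6}  [seen]
{0,2,3,4,5,6} --q--> {0,1,2,3,4,5,6}  [seen]
Reachable DFA states: {0}, {1,3,4,5}, {0,2,3}, {0,1,2,4,5,6}, {0,1,2,3,4,5,6}, {0,2,3,4,5}, {0,2,3,4,5,6}.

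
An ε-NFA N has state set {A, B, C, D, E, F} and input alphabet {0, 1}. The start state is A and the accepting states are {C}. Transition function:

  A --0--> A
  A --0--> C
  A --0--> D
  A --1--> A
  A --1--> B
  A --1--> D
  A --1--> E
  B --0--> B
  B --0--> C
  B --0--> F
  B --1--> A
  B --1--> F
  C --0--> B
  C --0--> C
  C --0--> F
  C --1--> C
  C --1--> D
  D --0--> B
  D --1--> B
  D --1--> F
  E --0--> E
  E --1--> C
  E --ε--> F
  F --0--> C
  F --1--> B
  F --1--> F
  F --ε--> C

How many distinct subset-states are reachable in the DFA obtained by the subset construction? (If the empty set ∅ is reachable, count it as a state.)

Start state of the DFA: {A} (ε-closure of the NFA start).
{A} --0--> {A, C, D}  [new]
{A} --1--> {A, B, C, D, E, F}  [new]
{A, C, D} --0--> {A, B, C, D, F}  [new]
{A, C, D} --1--> {A, B, C, D, E, F}  [seen]
{A, B, C, D, E, F} --0--> {A, B, C, D, E, F}  [seen]
{A, B, C, D, E, F} --1--> {A, B, C, D, E, F}  [seen]
{A, B, C, D, F} --0--> {A, B, C, D, F}  [seen]
{A, B, C, D, F} --1--> {A, B, C, D, E, F}  [seen]
Reachable DFA states: {A}, {A, C, D}, {A, B, C, D, E, F}, {A, B, C, D, F}.

4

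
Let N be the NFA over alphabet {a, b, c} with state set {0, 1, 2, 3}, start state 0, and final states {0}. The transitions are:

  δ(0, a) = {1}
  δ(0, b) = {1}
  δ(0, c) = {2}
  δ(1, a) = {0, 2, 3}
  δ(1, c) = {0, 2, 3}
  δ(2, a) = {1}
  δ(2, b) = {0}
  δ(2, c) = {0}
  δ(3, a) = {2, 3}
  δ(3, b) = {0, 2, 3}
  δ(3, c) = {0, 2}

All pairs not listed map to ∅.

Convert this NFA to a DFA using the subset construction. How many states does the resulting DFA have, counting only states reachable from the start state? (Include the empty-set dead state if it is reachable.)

9

Start state of the DFA: {0}.
{0} --a--> {1}  [new]
{0} --b--> {1}  [seen]
{0} --c--> {2}  [new]
{1} --a--> {0, 2, 3}  [new]
{1} --b--> ∅  [new]
{1} --c--> {0, 2, 3}  [seen]
{2} --a--> {1}  [seen]
{2} --b--> {0}  [seen]
{2} --c--> {0}  [seen]
{0, 2, 3} --a--> {1, 2, 3}  [new]
{0, 2, 3} --b--> {0, 1, 2, 3}  [new]
{0, 2, 3} --c--> {0, 2}  [new]
∅ --a--> ∅  [seen]
∅ --b--> ∅  [seen]
∅ --c--> ∅  [seen]
{1, 2, 3} --a--> {0, 1, 2, 3}  [seen]
{1, 2, 3} --b--> {0, 2, 3}  [seen]
{1, 2, 3} --c--> {0, 2, 3}  [seen]
{0, 1, 2, 3} --a--> {0, 1, 2, 3}  [seen]
{0, 1, 2, 3} --b--> {0, 1, 2, 3}  [seen]
{0, 1, 2, 3} --c--> {0, 2, 3}  [seen]
{0, 2} --a--> {1}  [seen]
{0, 2} --b--> {0, 1}  [new]
{0, 2} --c--> {0, 2}  [seen]
{0, 1} --a--> {0, 1, 2, 3}  [seen]
{0, 1} --b--> {1}  [seen]
{0, 1} --c--> {0, 2, 3}  [seen]
Reachable DFA states: {0}, {1}, {2}, {0, 2, 3}, ∅, {1, 2, 3}, {0, 1, 2, 3}, {0, 2}, {0, 1}.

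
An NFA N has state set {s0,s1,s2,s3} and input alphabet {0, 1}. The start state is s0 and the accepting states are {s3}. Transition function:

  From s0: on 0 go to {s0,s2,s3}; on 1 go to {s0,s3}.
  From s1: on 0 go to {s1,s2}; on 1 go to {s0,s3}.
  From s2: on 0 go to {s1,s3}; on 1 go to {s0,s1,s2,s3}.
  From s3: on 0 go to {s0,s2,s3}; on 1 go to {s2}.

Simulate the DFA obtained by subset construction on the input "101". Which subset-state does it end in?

{s0,s1,s2,s3}

Start: {s0}.
δ(s0,1) = {s0,s3}.
Union: {s0,s3}.
After 1: {s0,s3}.
δ(s0,0) = {s0,s2,s3}; δ(s3,0) = {s0,s2,s3}.
Union: {s0,s2,s3}.
After 0: {s0,s2,s3}.
δ(s0,1) = {s0,s3}; δ(s2,1) = {s0,s1,s2,s3}; δ(s3,1) = {s2}.
Union: {s0,s1,s2,s3}.
After 1: {s0,s1,s2,s3}.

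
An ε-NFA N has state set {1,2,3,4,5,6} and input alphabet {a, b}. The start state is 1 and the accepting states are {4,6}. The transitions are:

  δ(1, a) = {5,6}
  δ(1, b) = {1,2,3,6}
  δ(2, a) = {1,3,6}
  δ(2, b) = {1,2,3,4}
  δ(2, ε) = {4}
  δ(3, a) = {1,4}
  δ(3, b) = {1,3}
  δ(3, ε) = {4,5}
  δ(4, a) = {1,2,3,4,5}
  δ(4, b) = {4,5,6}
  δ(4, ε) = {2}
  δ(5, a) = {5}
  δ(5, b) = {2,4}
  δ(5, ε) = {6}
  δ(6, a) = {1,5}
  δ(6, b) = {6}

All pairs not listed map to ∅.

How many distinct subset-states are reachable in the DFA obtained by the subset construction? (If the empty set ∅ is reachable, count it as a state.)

Start state of the DFA: {1} (ε-closure of the NFA start).
{1} --a--> {5,6}  [new]
{1} --b--> {1,2,3,4,5,6}  [new]
{5,6} --a--> {1,5,6}  [new]
{5,6} --b--> {2,4,6}  [new]
{1,2,3,4,5,6} --a--> {1,2,3,4,5,6}  [seen]
{1,2,3,4,5,6} --b--> {1,2,3,4,5,6}  [seen]
{1,5,6} --a--> {1,5,6}  [seen]
{1,5,6} --b--> {1,2,3,4,5,6}  [seen]
{2,4,6} --a--> {1,2,3,4,5,6}  [seen]
{2,4,6} --b--> {1,2,3,4,5,6}  [seen]
Reachable DFA states: {1}, {5,6}, {1,2,3,4,5,6}, {1,5,6}, {2,4,6}.

5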